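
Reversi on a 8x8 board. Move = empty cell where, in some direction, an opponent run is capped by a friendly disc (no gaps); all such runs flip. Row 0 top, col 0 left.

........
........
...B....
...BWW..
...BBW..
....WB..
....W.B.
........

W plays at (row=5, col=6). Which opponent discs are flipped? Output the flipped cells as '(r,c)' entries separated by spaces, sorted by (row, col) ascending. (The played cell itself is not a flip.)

Dir NW: first cell 'W' (not opp) -> no flip
Dir N: first cell '.' (not opp) -> no flip
Dir NE: first cell '.' (not opp) -> no flip
Dir W: opp run (5,5) capped by W -> flip
Dir E: first cell '.' (not opp) -> no flip
Dir SW: first cell '.' (not opp) -> no flip
Dir S: opp run (6,6), next='.' -> no flip
Dir SE: first cell '.' (not opp) -> no flip

Answer: (5,5)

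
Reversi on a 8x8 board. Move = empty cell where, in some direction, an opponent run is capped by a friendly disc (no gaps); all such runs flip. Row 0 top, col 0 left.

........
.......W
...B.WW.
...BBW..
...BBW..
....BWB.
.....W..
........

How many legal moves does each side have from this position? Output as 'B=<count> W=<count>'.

-- B to move --
(0,6): no bracket -> illegal
(0,7): no bracket -> illegal
(1,4): no bracket -> illegal
(1,5): no bracket -> illegal
(1,6): flips 1 -> legal
(2,4): no bracket -> illegal
(2,7): no bracket -> illegal
(3,6): flips 2 -> legal
(3,7): no bracket -> illegal
(4,6): flips 1 -> legal
(6,4): no bracket -> illegal
(6,6): flips 1 -> legal
(7,4): flips 1 -> legal
(7,5): no bracket -> illegal
(7,6): flips 1 -> legal
B mobility = 6
-- W to move --
(1,2): flips 2 -> legal
(1,3): no bracket -> illegal
(1,4): no bracket -> illegal
(2,2): flips 2 -> legal
(2,4): no bracket -> illegal
(3,2): flips 4 -> legal
(4,2): flips 2 -> legal
(4,6): no bracket -> illegal
(4,7): flips 1 -> legal
(5,2): flips 2 -> legal
(5,3): flips 2 -> legal
(5,7): flips 1 -> legal
(6,3): flips 1 -> legal
(6,4): no bracket -> illegal
(6,6): no bracket -> illegal
(6,7): flips 1 -> legal
W mobility = 10

Answer: B=6 W=10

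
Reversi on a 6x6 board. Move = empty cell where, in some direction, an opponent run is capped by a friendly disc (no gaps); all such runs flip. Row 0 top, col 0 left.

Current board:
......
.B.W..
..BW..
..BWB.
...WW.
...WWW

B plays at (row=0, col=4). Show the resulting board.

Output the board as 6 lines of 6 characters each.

Answer: ....B.
.B.B..
..BW..
..BWB.
...WW.
...WWW

Derivation:
Place B at (0,4); scan 8 dirs for brackets.
Dir NW: edge -> no flip
Dir N: edge -> no flip
Dir NE: edge -> no flip
Dir W: first cell '.' (not opp) -> no flip
Dir E: first cell '.' (not opp) -> no flip
Dir SW: opp run (1,3) capped by B -> flip
Dir S: first cell '.' (not opp) -> no flip
Dir SE: first cell '.' (not opp) -> no flip
All flips: (1,3)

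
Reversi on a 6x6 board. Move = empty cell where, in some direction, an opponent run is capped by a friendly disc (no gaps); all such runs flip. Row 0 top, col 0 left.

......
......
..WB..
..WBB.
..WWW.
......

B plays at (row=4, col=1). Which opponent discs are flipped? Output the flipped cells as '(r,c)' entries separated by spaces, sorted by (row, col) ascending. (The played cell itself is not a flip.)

Dir NW: first cell '.' (not opp) -> no flip
Dir N: first cell '.' (not opp) -> no flip
Dir NE: opp run (3,2) capped by B -> flip
Dir W: first cell '.' (not opp) -> no flip
Dir E: opp run (4,2) (4,3) (4,4), next='.' -> no flip
Dir SW: first cell '.' (not opp) -> no flip
Dir S: first cell '.' (not opp) -> no flip
Dir SE: first cell '.' (not opp) -> no flip

Answer: (3,2)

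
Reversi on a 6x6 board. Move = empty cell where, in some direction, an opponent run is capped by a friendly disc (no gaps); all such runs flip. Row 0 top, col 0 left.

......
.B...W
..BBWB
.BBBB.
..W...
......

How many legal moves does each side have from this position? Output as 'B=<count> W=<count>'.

-- B to move --
(0,4): no bracket -> illegal
(0,5): flips 1 -> legal
(1,3): no bracket -> illegal
(1,4): flips 1 -> legal
(3,5): no bracket -> illegal
(4,1): no bracket -> illegal
(4,3): no bracket -> illegal
(5,1): flips 1 -> legal
(5,2): flips 1 -> legal
(5,3): flips 1 -> legal
B mobility = 5
-- W to move --
(0,0): no bracket -> illegal
(0,1): no bracket -> illegal
(0,2): no bracket -> illegal
(1,0): no bracket -> illegal
(1,2): flips 2 -> legal
(1,3): no bracket -> illegal
(1,4): no bracket -> illegal
(2,0): flips 1 -> legal
(2,1): flips 2 -> legal
(3,0): no bracket -> illegal
(3,5): flips 1 -> legal
(4,0): no bracket -> illegal
(4,1): no bracket -> illegal
(4,3): no bracket -> illegal
(4,4): flips 1 -> legal
(4,5): no bracket -> illegal
W mobility = 5

Answer: B=5 W=5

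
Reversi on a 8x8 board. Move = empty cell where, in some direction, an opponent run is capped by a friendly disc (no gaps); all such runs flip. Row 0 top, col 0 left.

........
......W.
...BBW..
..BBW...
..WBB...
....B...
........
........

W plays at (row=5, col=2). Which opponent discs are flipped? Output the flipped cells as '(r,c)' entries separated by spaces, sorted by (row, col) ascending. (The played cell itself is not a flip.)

Answer: (4,3)

Derivation:
Dir NW: first cell '.' (not opp) -> no flip
Dir N: first cell 'W' (not opp) -> no flip
Dir NE: opp run (4,3) capped by W -> flip
Dir W: first cell '.' (not opp) -> no flip
Dir E: first cell '.' (not opp) -> no flip
Dir SW: first cell '.' (not opp) -> no flip
Dir S: first cell '.' (not opp) -> no flip
Dir SE: first cell '.' (not opp) -> no flip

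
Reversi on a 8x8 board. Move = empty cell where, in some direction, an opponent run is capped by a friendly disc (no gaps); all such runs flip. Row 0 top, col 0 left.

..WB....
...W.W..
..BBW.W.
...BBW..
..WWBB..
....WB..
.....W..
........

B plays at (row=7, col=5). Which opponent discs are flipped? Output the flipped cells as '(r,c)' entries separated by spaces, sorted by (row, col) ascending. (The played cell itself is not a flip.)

Answer: (6,5)

Derivation:
Dir NW: first cell '.' (not opp) -> no flip
Dir N: opp run (6,5) capped by B -> flip
Dir NE: first cell '.' (not opp) -> no flip
Dir W: first cell '.' (not opp) -> no flip
Dir E: first cell '.' (not opp) -> no flip
Dir SW: edge -> no flip
Dir S: edge -> no flip
Dir SE: edge -> no flip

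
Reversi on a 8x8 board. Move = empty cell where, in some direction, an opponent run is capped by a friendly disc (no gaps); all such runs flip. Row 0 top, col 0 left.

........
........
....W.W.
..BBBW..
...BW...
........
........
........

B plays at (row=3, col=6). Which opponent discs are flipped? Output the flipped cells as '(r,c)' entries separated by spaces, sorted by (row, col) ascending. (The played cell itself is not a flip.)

Answer: (3,5)

Derivation:
Dir NW: first cell '.' (not opp) -> no flip
Dir N: opp run (2,6), next='.' -> no flip
Dir NE: first cell '.' (not opp) -> no flip
Dir W: opp run (3,5) capped by B -> flip
Dir E: first cell '.' (not opp) -> no flip
Dir SW: first cell '.' (not opp) -> no flip
Dir S: first cell '.' (not opp) -> no flip
Dir SE: first cell '.' (not opp) -> no flip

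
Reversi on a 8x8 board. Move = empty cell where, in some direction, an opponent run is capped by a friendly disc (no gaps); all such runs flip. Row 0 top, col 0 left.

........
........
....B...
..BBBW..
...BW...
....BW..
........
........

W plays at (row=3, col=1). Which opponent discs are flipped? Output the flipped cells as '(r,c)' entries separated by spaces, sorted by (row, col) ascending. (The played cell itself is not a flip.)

Answer: (3,2) (3,3) (3,4)

Derivation:
Dir NW: first cell '.' (not opp) -> no flip
Dir N: first cell '.' (not opp) -> no flip
Dir NE: first cell '.' (not opp) -> no flip
Dir W: first cell '.' (not opp) -> no flip
Dir E: opp run (3,2) (3,3) (3,4) capped by W -> flip
Dir SW: first cell '.' (not opp) -> no flip
Dir S: first cell '.' (not opp) -> no flip
Dir SE: first cell '.' (not opp) -> no flip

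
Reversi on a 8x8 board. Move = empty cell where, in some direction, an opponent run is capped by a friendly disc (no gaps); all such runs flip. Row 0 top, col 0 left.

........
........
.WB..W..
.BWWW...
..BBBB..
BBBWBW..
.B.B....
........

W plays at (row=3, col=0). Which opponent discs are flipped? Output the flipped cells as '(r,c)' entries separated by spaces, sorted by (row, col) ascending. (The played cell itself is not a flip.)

Answer: (3,1)

Derivation:
Dir NW: edge -> no flip
Dir N: first cell '.' (not opp) -> no flip
Dir NE: first cell 'W' (not opp) -> no flip
Dir W: edge -> no flip
Dir E: opp run (3,1) capped by W -> flip
Dir SW: edge -> no flip
Dir S: first cell '.' (not opp) -> no flip
Dir SE: first cell '.' (not opp) -> no flip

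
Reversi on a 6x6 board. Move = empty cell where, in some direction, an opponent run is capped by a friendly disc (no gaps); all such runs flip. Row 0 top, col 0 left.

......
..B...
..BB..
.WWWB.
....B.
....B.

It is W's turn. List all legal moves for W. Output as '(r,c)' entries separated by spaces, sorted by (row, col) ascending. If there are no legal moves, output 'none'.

(0,1): no bracket -> illegal
(0,2): flips 2 -> legal
(0,3): no bracket -> illegal
(1,1): flips 1 -> legal
(1,3): flips 2 -> legal
(1,4): flips 1 -> legal
(2,1): no bracket -> illegal
(2,4): no bracket -> illegal
(2,5): no bracket -> illegal
(3,5): flips 1 -> legal
(4,3): no bracket -> illegal
(4,5): no bracket -> illegal
(5,3): no bracket -> illegal
(5,5): flips 1 -> legal

Answer: (0,2) (1,1) (1,3) (1,4) (3,5) (5,5)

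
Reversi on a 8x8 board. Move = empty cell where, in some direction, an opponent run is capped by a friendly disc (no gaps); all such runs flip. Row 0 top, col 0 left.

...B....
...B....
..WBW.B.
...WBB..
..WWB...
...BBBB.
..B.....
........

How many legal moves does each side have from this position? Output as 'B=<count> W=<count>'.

Answer: B=8 W=10

Derivation:
-- B to move --
(1,1): flips 2 -> legal
(1,2): no bracket -> illegal
(1,4): flips 1 -> legal
(1,5): no bracket -> illegal
(2,1): flips 1 -> legal
(2,5): flips 1 -> legal
(3,1): flips 2 -> legal
(3,2): flips 2 -> legal
(4,1): flips 2 -> legal
(5,1): no bracket -> illegal
(5,2): flips 1 -> legal
B mobility = 8
-- W to move --
(0,2): flips 1 -> legal
(0,4): flips 1 -> legal
(1,2): no bracket -> illegal
(1,4): no bracket -> illegal
(1,5): no bracket -> illegal
(1,6): no bracket -> illegal
(1,7): no bracket -> illegal
(2,5): flips 1 -> legal
(2,7): no bracket -> illegal
(3,2): no bracket -> illegal
(3,6): flips 2 -> legal
(3,7): no bracket -> illegal
(4,5): flips 1 -> legal
(4,6): flips 1 -> legal
(4,7): no bracket -> illegal
(5,1): no bracket -> illegal
(5,2): no bracket -> illegal
(5,7): no bracket -> illegal
(6,1): no bracket -> illegal
(6,3): flips 1 -> legal
(6,4): flips 4 -> legal
(6,5): flips 1 -> legal
(6,6): flips 2 -> legal
(6,7): no bracket -> illegal
(7,1): no bracket -> illegal
(7,2): no bracket -> illegal
(7,3): no bracket -> illegal
W mobility = 10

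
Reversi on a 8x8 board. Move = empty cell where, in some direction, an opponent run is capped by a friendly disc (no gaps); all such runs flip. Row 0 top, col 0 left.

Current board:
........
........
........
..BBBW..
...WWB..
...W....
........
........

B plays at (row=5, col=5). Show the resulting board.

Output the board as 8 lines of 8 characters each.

Answer: ........
........
........
..BBBW..
...WBB..
...W.B..
........
........

Derivation:
Place B at (5,5); scan 8 dirs for brackets.
Dir NW: opp run (4,4) capped by B -> flip
Dir N: first cell 'B' (not opp) -> no flip
Dir NE: first cell '.' (not opp) -> no flip
Dir W: first cell '.' (not opp) -> no flip
Dir E: first cell '.' (not opp) -> no flip
Dir SW: first cell '.' (not opp) -> no flip
Dir S: first cell '.' (not opp) -> no flip
Dir SE: first cell '.' (not opp) -> no flip
All flips: (4,4)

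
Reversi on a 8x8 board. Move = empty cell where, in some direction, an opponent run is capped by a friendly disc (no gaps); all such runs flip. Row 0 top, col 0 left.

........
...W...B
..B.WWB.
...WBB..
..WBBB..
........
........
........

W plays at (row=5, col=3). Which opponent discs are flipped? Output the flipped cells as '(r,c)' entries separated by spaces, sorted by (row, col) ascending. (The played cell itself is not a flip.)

Answer: (4,3)

Derivation:
Dir NW: first cell 'W' (not opp) -> no flip
Dir N: opp run (4,3) capped by W -> flip
Dir NE: opp run (4,4) (3,5) (2,6) (1,7), next=edge -> no flip
Dir W: first cell '.' (not opp) -> no flip
Dir E: first cell '.' (not opp) -> no flip
Dir SW: first cell '.' (not opp) -> no flip
Dir S: first cell '.' (not opp) -> no flip
Dir SE: first cell '.' (not opp) -> no flip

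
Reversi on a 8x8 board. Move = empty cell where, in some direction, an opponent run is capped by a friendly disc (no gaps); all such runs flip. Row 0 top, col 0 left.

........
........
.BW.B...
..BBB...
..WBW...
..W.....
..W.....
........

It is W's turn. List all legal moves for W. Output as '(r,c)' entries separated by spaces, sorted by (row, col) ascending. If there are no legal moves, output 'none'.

Answer: (1,4) (1,5) (2,0) (2,5)

Derivation:
(1,0): no bracket -> illegal
(1,1): no bracket -> illegal
(1,2): no bracket -> illegal
(1,3): no bracket -> illegal
(1,4): flips 2 -> legal
(1,5): flips 2 -> legal
(2,0): flips 1 -> legal
(2,3): no bracket -> illegal
(2,5): flips 2 -> legal
(3,0): no bracket -> illegal
(3,1): no bracket -> illegal
(3,5): no bracket -> illegal
(4,1): no bracket -> illegal
(4,5): no bracket -> illegal
(5,3): no bracket -> illegal
(5,4): no bracket -> illegal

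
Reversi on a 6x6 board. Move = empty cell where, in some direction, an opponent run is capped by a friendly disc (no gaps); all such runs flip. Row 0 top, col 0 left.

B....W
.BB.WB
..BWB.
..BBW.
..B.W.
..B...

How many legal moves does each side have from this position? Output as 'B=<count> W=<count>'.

-- B to move --
(0,3): no bracket -> illegal
(0,4): flips 1 -> legal
(1,3): flips 2 -> legal
(2,5): no bracket -> illegal
(3,5): flips 1 -> legal
(4,3): no bracket -> illegal
(4,5): flips 2 -> legal
(5,3): no bracket -> illegal
(5,4): flips 2 -> legal
(5,5): flips 1 -> legal
B mobility = 6
-- W to move --
(0,1): flips 1 -> legal
(0,2): no bracket -> illegal
(0,3): no bracket -> illegal
(0,4): no bracket -> illegal
(1,0): no bracket -> illegal
(1,3): no bracket -> illegal
(2,0): no bracket -> illegal
(2,1): flips 1 -> legal
(2,5): flips 2 -> legal
(3,1): flips 2 -> legal
(3,5): no bracket -> illegal
(4,1): flips 1 -> legal
(4,3): flips 1 -> legal
(5,1): no bracket -> illegal
(5,3): no bracket -> illegal
W mobility = 6

Answer: B=6 W=6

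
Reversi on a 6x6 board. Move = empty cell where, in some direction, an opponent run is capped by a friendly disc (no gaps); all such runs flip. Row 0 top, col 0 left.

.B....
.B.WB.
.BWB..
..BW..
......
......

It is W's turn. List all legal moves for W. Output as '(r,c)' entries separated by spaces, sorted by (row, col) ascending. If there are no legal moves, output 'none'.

Answer: (0,0) (1,5) (2,0) (2,4) (3,1) (4,2)

Derivation:
(0,0): flips 1 -> legal
(0,2): no bracket -> illegal
(0,3): no bracket -> illegal
(0,4): no bracket -> illegal
(0,5): no bracket -> illegal
(1,0): no bracket -> illegal
(1,2): no bracket -> illegal
(1,5): flips 1 -> legal
(2,0): flips 1 -> legal
(2,4): flips 1 -> legal
(2,5): no bracket -> illegal
(3,0): no bracket -> illegal
(3,1): flips 1 -> legal
(3,4): no bracket -> illegal
(4,1): no bracket -> illegal
(4,2): flips 1 -> legal
(4,3): no bracket -> illegal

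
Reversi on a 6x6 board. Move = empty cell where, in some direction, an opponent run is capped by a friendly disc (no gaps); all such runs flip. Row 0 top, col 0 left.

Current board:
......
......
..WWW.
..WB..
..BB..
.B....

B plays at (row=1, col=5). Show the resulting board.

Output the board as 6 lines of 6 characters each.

Place B at (1,5); scan 8 dirs for brackets.
Dir NW: first cell '.' (not opp) -> no flip
Dir N: first cell '.' (not opp) -> no flip
Dir NE: edge -> no flip
Dir W: first cell '.' (not opp) -> no flip
Dir E: edge -> no flip
Dir SW: opp run (2,4) capped by B -> flip
Dir S: first cell '.' (not opp) -> no flip
Dir SE: edge -> no flip
All flips: (2,4)

Answer: ......
.....B
..WWB.
..WB..
..BB..
.B....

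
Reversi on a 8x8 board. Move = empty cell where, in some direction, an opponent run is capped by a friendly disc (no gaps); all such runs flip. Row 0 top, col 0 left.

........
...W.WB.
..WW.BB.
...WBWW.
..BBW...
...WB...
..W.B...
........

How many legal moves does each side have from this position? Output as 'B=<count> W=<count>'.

Answer: B=14 W=12

Derivation:
-- B to move --
(0,2): no bracket -> illegal
(0,3): flips 3 -> legal
(0,4): flips 1 -> legal
(0,5): flips 1 -> legal
(0,6): no bracket -> illegal
(1,1): no bracket -> illegal
(1,2): flips 1 -> legal
(1,4): flips 1 -> legal
(2,1): no bracket -> illegal
(2,4): flips 1 -> legal
(2,7): no bracket -> illegal
(3,1): no bracket -> illegal
(3,2): flips 1 -> legal
(3,7): flips 2 -> legal
(4,5): flips 2 -> legal
(4,6): flips 1 -> legal
(4,7): flips 1 -> legal
(5,1): no bracket -> illegal
(5,2): flips 1 -> legal
(5,5): no bracket -> illegal
(6,1): no bracket -> illegal
(6,3): flips 1 -> legal
(7,1): flips 4 -> legal
(7,2): no bracket -> illegal
(7,3): no bracket -> illegal
B mobility = 14
-- W to move --
(0,5): no bracket -> illegal
(0,6): flips 2 -> legal
(0,7): no bracket -> illegal
(1,4): flips 1 -> legal
(1,7): flips 2 -> legal
(2,4): flips 1 -> legal
(2,7): no bracket -> illegal
(3,1): flips 1 -> legal
(3,2): no bracket -> illegal
(3,7): flips 1 -> legal
(4,1): flips 2 -> legal
(4,5): flips 1 -> legal
(5,1): flips 1 -> legal
(5,2): no bracket -> illegal
(5,5): flips 1 -> legal
(6,3): no bracket -> illegal
(6,5): no bracket -> illegal
(7,3): no bracket -> illegal
(7,4): flips 2 -> legal
(7,5): flips 1 -> legal
W mobility = 12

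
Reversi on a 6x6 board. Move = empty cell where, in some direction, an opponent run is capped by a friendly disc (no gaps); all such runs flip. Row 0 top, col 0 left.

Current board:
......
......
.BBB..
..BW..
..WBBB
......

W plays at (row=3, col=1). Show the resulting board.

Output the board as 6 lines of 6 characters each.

Answer: ......
......
.BBB..
.WWW..
..WBBB
......

Derivation:
Place W at (3,1); scan 8 dirs for brackets.
Dir NW: first cell '.' (not opp) -> no flip
Dir N: opp run (2,1), next='.' -> no flip
Dir NE: opp run (2,2), next='.' -> no flip
Dir W: first cell '.' (not opp) -> no flip
Dir E: opp run (3,2) capped by W -> flip
Dir SW: first cell '.' (not opp) -> no flip
Dir S: first cell '.' (not opp) -> no flip
Dir SE: first cell 'W' (not opp) -> no flip
All flips: (3,2)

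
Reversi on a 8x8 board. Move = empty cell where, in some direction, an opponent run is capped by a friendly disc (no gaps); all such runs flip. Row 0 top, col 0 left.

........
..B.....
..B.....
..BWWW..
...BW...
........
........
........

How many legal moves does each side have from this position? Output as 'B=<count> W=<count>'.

-- B to move --
(2,3): flips 1 -> legal
(2,4): no bracket -> illegal
(2,5): flips 1 -> legal
(2,6): no bracket -> illegal
(3,6): flips 3 -> legal
(4,2): no bracket -> illegal
(4,5): flips 1 -> legal
(4,6): no bracket -> illegal
(5,3): no bracket -> illegal
(5,4): no bracket -> illegal
(5,5): flips 2 -> legal
B mobility = 5
-- W to move --
(0,1): no bracket -> illegal
(0,2): no bracket -> illegal
(0,3): no bracket -> illegal
(1,1): flips 1 -> legal
(1,3): no bracket -> illegal
(2,1): no bracket -> illegal
(2,3): no bracket -> illegal
(3,1): flips 1 -> legal
(4,1): no bracket -> illegal
(4,2): flips 1 -> legal
(5,2): flips 1 -> legal
(5,3): flips 1 -> legal
(5,4): no bracket -> illegal
W mobility = 5

Answer: B=5 W=5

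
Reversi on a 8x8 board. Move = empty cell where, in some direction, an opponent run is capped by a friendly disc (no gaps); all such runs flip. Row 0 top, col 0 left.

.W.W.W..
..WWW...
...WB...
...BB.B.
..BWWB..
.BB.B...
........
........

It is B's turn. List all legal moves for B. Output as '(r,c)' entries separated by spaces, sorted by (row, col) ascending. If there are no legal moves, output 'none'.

Answer: (0,2) (0,4) (2,2) (3,2) (5,3) (5,5)

Derivation:
(0,0): no bracket -> illegal
(0,2): flips 1 -> legal
(0,4): flips 1 -> legal
(0,6): no bracket -> illegal
(1,0): no bracket -> illegal
(1,1): no bracket -> illegal
(1,5): no bracket -> illegal
(1,6): no bracket -> illegal
(2,1): no bracket -> illegal
(2,2): flips 1 -> legal
(2,5): no bracket -> illegal
(3,2): flips 1 -> legal
(3,5): no bracket -> illegal
(5,3): flips 1 -> legal
(5,5): flips 1 -> legal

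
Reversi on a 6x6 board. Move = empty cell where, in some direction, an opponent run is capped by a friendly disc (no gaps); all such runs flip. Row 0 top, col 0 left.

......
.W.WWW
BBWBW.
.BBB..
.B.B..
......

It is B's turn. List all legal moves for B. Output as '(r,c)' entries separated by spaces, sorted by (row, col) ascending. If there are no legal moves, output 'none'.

Answer: (0,0) (0,1) (0,2) (0,3) (0,4) (0,5) (1,2) (2,5)

Derivation:
(0,0): flips 2 -> legal
(0,1): flips 1 -> legal
(0,2): flips 1 -> legal
(0,3): flips 1 -> legal
(0,4): flips 2 -> legal
(0,5): flips 1 -> legal
(1,0): no bracket -> illegal
(1,2): flips 1 -> legal
(2,5): flips 1 -> legal
(3,4): no bracket -> illegal
(3,5): no bracket -> illegal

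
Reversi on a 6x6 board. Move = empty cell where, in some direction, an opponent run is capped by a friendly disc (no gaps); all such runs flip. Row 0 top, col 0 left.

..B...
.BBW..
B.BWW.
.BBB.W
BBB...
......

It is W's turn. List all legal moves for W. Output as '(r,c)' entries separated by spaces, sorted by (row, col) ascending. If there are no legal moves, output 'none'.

(0,0): no bracket -> illegal
(0,1): flips 1 -> legal
(0,3): no bracket -> illegal
(1,0): flips 2 -> legal
(2,1): flips 1 -> legal
(3,0): no bracket -> illegal
(3,4): no bracket -> illegal
(4,3): flips 1 -> legal
(4,4): no bracket -> illegal
(5,0): flips 2 -> legal
(5,1): flips 2 -> legal
(5,2): no bracket -> illegal
(5,3): no bracket -> illegal

Answer: (0,1) (1,0) (2,1) (4,3) (5,0) (5,1)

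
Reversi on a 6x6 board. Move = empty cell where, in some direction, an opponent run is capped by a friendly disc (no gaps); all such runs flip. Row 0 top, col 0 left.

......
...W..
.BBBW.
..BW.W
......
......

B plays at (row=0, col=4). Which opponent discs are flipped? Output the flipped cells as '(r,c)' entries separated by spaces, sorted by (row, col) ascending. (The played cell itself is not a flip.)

Dir NW: edge -> no flip
Dir N: edge -> no flip
Dir NE: edge -> no flip
Dir W: first cell '.' (not opp) -> no flip
Dir E: first cell '.' (not opp) -> no flip
Dir SW: opp run (1,3) capped by B -> flip
Dir S: first cell '.' (not opp) -> no flip
Dir SE: first cell '.' (not opp) -> no flip

Answer: (1,3)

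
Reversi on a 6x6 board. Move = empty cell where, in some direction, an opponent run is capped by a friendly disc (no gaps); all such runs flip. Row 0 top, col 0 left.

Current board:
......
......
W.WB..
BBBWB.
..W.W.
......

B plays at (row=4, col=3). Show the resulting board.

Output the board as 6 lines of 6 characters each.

Answer: ......
......
W.WB..
BBBBB.
..WBW.
......

Derivation:
Place B at (4,3); scan 8 dirs for brackets.
Dir NW: first cell 'B' (not opp) -> no flip
Dir N: opp run (3,3) capped by B -> flip
Dir NE: first cell 'B' (not opp) -> no flip
Dir W: opp run (4,2), next='.' -> no flip
Dir E: opp run (4,4), next='.' -> no flip
Dir SW: first cell '.' (not opp) -> no flip
Dir S: first cell '.' (not opp) -> no flip
Dir SE: first cell '.' (not opp) -> no flip
All flips: (3,3)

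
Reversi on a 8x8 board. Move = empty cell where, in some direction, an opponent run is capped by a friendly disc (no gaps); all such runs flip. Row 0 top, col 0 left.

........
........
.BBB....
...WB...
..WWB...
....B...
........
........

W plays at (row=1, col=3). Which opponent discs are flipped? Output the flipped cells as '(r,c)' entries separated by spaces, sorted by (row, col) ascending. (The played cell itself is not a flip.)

Dir NW: first cell '.' (not opp) -> no flip
Dir N: first cell '.' (not opp) -> no flip
Dir NE: first cell '.' (not opp) -> no flip
Dir W: first cell '.' (not opp) -> no flip
Dir E: first cell '.' (not opp) -> no flip
Dir SW: opp run (2,2), next='.' -> no flip
Dir S: opp run (2,3) capped by W -> flip
Dir SE: first cell '.' (not opp) -> no flip

Answer: (2,3)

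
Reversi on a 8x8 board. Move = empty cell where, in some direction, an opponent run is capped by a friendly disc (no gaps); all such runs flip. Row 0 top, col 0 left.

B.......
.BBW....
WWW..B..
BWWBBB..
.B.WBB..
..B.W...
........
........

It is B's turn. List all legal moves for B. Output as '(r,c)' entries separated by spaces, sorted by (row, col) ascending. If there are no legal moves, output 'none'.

Answer: (1,0) (1,4) (2,3) (4,2) (5,3) (6,3) (6,4)

Derivation:
(0,2): no bracket -> illegal
(0,3): no bracket -> illegal
(0,4): no bracket -> illegal
(1,0): flips 1 -> legal
(1,4): flips 1 -> legal
(2,3): flips 1 -> legal
(2,4): no bracket -> illegal
(4,0): no bracket -> illegal
(4,2): flips 3 -> legal
(5,3): flips 1 -> legal
(5,5): no bracket -> illegal
(6,3): flips 1 -> legal
(6,4): flips 1 -> legal
(6,5): no bracket -> illegal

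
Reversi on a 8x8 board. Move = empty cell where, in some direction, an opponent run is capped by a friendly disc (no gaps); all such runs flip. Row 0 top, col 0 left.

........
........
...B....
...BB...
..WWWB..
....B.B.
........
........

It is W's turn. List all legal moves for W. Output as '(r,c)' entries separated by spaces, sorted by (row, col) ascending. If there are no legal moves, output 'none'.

(1,2): no bracket -> illegal
(1,3): flips 2 -> legal
(1,4): no bracket -> illegal
(2,2): flips 1 -> legal
(2,4): flips 2 -> legal
(2,5): flips 1 -> legal
(3,2): no bracket -> illegal
(3,5): no bracket -> illegal
(3,6): no bracket -> illegal
(4,6): flips 1 -> legal
(4,7): no bracket -> illegal
(5,3): no bracket -> illegal
(5,5): no bracket -> illegal
(5,7): no bracket -> illegal
(6,3): no bracket -> illegal
(6,4): flips 1 -> legal
(6,5): flips 1 -> legal
(6,6): no bracket -> illegal
(6,7): no bracket -> illegal

Answer: (1,3) (2,2) (2,4) (2,5) (4,6) (6,4) (6,5)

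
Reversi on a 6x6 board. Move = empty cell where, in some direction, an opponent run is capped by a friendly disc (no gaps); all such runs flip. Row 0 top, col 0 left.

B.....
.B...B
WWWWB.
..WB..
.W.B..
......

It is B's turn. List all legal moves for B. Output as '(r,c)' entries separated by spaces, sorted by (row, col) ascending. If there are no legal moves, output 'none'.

Answer: (1,0) (1,3) (3,1)

Derivation:
(1,0): flips 2 -> legal
(1,2): no bracket -> illegal
(1,3): flips 1 -> legal
(1,4): no bracket -> illegal
(3,0): no bracket -> illegal
(3,1): flips 2 -> legal
(3,4): no bracket -> illegal
(4,0): no bracket -> illegal
(4,2): no bracket -> illegal
(5,0): no bracket -> illegal
(5,1): no bracket -> illegal
(5,2): no bracket -> illegal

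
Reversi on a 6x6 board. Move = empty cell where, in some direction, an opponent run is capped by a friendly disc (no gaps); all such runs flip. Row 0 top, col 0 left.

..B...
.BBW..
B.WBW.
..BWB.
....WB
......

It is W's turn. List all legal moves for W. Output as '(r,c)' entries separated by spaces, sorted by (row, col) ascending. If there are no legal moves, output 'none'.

(0,0): flips 1 -> legal
(0,1): no bracket -> illegal
(0,3): no bracket -> illegal
(1,0): flips 2 -> legal
(1,4): no bracket -> illegal
(2,1): no bracket -> illegal
(2,5): no bracket -> illegal
(3,0): no bracket -> illegal
(3,1): flips 1 -> legal
(3,5): flips 1 -> legal
(4,1): no bracket -> illegal
(4,2): flips 1 -> legal
(4,3): no bracket -> illegal
(5,4): no bracket -> illegal
(5,5): no bracket -> illegal

Answer: (0,0) (1,0) (3,1) (3,5) (4,2)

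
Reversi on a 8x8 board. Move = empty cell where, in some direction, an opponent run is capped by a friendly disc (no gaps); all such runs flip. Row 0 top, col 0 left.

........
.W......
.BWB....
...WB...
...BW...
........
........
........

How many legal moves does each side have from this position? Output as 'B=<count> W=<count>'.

-- B to move --
(0,0): no bracket -> illegal
(0,1): flips 1 -> legal
(0,2): no bracket -> illegal
(1,0): no bracket -> illegal
(1,2): no bracket -> illegal
(1,3): no bracket -> illegal
(2,0): no bracket -> illegal
(2,4): no bracket -> illegal
(3,1): no bracket -> illegal
(3,2): flips 1 -> legal
(3,5): no bracket -> illegal
(4,2): no bracket -> illegal
(4,5): flips 1 -> legal
(5,3): no bracket -> illegal
(5,4): flips 1 -> legal
(5,5): no bracket -> illegal
B mobility = 4
-- W to move --
(1,0): no bracket -> illegal
(1,2): no bracket -> illegal
(1,3): flips 1 -> legal
(1,4): no bracket -> illegal
(2,0): flips 1 -> legal
(2,4): flips 2 -> legal
(2,5): no bracket -> illegal
(3,0): no bracket -> illegal
(3,1): flips 1 -> legal
(3,2): no bracket -> illegal
(3,5): flips 1 -> legal
(4,2): flips 1 -> legal
(4,5): no bracket -> illegal
(5,2): no bracket -> illegal
(5,3): flips 1 -> legal
(5,4): no bracket -> illegal
W mobility = 7

Answer: B=4 W=7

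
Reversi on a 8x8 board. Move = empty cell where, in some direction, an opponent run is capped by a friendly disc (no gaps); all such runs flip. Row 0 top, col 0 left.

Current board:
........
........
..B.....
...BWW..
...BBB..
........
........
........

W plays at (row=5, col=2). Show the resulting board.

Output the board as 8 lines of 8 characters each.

Answer: ........
........
..B.....
...BWW..
...WBB..
..W.....
........
........

Derivation:
Place W at (5,2); scan 8 dirs for brackets.
Dir NW: first cell '.' (not opp) -> no flip
Dir N: first cell '.' (not opp) -> no flip
Dir NE: opp run (4,3) capped by W -> flip
Dir W: first cell '.' (not opp) -> no flip
Dir E: first cell '.' (not opp) -> no flip
Dir SW: first cell '.' (not opp) -> no flip
Dir S: first cell '.' (not opp) -> no flip
Dir SE: first cell '.' (not opp) -> no flip
All flips: (4,3)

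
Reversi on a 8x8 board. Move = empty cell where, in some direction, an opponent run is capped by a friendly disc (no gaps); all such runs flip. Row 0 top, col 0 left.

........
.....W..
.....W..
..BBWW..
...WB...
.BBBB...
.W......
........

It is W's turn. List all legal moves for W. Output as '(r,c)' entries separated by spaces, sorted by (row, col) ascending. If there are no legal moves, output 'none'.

Answer: (2,1) (2,3) (3,1) (4,1) (4,5) (6,2) (6,3) (6,4) (6,5)

Derivation:
(2,1): flips 1 -> legal
(2,2): no bracket -> illegal
(2,3): flips 1 -> legal
(2,4): no bracket -> illegal
(3,1): flips 2 -> legal
(4,0): no bracket -> illegal
(4,1): flips 1 -> legal
(4,2): no bracket -> illegal
(4,5): flips 1 -> legal
(5,0): no bracket -> illegal
(5,5): no bracket -> illegal
(6,0): no bracket -> illegal
(6,2): flips 2 -> legal
(6,3): flips 1 -> legal
(6,4): flips 2 -> legal
(6,5): flips 1 -> legal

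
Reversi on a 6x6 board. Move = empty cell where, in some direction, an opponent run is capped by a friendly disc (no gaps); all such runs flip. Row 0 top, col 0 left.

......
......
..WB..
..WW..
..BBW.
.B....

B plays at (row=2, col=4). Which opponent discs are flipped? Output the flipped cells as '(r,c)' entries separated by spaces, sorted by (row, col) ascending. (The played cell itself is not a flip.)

Answer: (3,3)

Derivation:
Dir NW: first cell '.' (not opp) -> no flip
Dir N: first cell '.' (not opp) -> no flip
Dir NE: first cell '.' (not opp) -> no flip
Dir W: first cell 'B' (not opp) -> no flip
Dir E: first cell '.' (not opp) -> no flip
Dir SW: opp run (3,3) capped by B -> flip
Dir S: first cell '.' (not opp) -> no flip
Dir SE: first cell '.' (not opp) -> no flip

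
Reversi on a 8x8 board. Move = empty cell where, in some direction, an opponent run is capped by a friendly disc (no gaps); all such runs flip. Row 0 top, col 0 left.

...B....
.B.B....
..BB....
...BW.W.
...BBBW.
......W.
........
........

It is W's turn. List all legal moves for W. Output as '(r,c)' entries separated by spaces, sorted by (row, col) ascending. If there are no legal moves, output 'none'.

Answer: (1,2) (3,2) (4,2) (5,2) (5,4)

Derivation:
(0,0): no bracket -> illegal
(0,1): no bracket -> illegal
(0,2): no bracket -> illegal
(0,4): no bracket -> illegal
(1,0): no bracket -> illegal
(1,2): flips 1 -> legal
(1,4): no bracket -> illegal
(2,0): no bracket -> illegal
(2,1): no bracket -> illegal
(2,4): no bracket -> illegal
(3,1): no bracket -> illegal
(3,2): flips 1 -> legal
(3,5): no bracket -> illegal
(4,2): flips 3 -> legal
(5,2): flips 1 -> legal
(5,3): no bracket -> illegal
(5,4): flips 2 -> legal
(5,5): no bracket -> illegal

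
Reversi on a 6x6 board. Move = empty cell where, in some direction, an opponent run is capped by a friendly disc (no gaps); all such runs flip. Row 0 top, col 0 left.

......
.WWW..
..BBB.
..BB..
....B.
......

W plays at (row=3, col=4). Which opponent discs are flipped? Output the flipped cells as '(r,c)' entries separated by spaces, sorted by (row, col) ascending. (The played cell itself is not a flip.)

Dir NW: opp run (2,3) capped by W -> flip
Dir N: opp run (2,4), next='.' -> no flip
Dir NE: first cell '.' (not opp) -> no flip
Dir W: opp run (3,3) (3,2), next='.' -> no flip
Dir E: first cell '.' (not opp) -> no flip
Dir SW: first cell '.' (not opp) -> no flip
Dir S: opp run (4,4), next='.' -> no flip
Dir SE: first cell '.' (not opp) -> no flip

Answer: (2,3)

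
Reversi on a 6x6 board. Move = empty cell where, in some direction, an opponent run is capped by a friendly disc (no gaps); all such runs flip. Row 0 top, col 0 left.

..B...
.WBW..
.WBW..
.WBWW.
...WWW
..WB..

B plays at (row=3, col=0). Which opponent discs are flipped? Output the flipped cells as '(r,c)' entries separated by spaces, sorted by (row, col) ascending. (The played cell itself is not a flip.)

Answer: (2,1) (3,1)

Derivation:
Dir NW: edge -> no flip
Dir N: first cell '.' (not opp) -> no flip
Dir NE: opp run (2,1) capped by B -> flip
Dir W: edge -> no flip
Dir E: opp run (3,1) capped by B -> flip
Dir SW: edge -> no flip
Dir S: first cell '.' (not opp) -> no flip
Dir SE: first cell '.' (not opp) -> no flip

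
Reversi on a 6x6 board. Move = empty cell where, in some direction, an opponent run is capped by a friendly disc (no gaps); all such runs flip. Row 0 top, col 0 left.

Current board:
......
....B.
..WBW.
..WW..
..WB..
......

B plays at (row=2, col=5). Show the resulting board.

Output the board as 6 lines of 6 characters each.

Answer: ......
....B.
..WBBB
..WW..
..WB..
......

Derivation:
Place B at (2,5); scan 8 dirs for brackets.
Dir NW: first cell 'B' (not opp) -> no flip
Dir N: first cell '.' (not opp) -> no flip
Dir NE: edge -> no flip
Dir W: opp run (2,4) capped by B -> flip
Dir E: edge -> no flip
Dir SW: first cell '.' (not opp) -> no flip
Dir S: first cell '.' (not opp) -> no flip
Dir SE: edge -> no flip
All flips: (2,4)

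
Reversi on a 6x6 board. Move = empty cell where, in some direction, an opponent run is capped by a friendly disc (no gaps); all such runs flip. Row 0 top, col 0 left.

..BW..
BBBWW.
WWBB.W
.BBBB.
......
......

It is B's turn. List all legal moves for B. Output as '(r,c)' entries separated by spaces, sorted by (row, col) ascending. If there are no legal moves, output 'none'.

Answer: (0,4) (0,5) (1,5) (2,4) (3,0)

Derivation:
(0,4): flips 2 -> legal
(0,5): flips 1 -> legal
(1,5): flips 2 -> legal
(2,4): flips 1 -> legal
(3,0): flips 2 -> legal
(3,5): no bracket -> illegal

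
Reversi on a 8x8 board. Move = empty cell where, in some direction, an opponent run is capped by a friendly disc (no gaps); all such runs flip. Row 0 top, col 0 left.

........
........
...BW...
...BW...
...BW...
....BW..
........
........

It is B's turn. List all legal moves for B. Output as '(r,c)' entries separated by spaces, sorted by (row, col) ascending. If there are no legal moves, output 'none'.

Answer: (1,4) (1,5) (2,5) (3,5) (4,5) (5,6) (6,6)

Derivation:
(1,3): no bracket -> illegal
(1,4): flips 3 -> legal
(1,5): flips 1 -> legal
(2,5): flips 2 -> legal
(3,5): flips 1 -> legal
(4,5): flips 2 -> legal
(4,6): no bracket -> illegal
(5,3): no bracket -> illegal
(5,6): flips 1 -> legal
(6,4): no bracket -> illegal
(6,5): no bracket -> illegal
(6,6): flips 2 -> legal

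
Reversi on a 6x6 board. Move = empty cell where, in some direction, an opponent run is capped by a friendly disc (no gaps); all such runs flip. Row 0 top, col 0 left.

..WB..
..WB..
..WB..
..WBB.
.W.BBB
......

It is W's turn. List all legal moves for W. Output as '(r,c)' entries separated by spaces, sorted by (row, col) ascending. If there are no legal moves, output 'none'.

Answer: (0,4) (1,4) (2,4) (3,5) (5,4) (5,5)

Derivation:
(0,4): flips 2 -> legal
(1,4): flips 2 -> legal
(2,4): flips 2 -> legal
(2,5): no bracket -> illegal
(3,5): flips 2 -> legal
(4,2): no bracket -> illegal
(5,2): no bracket -> illegal
(5,3): no bracket -> illegal
(5,4): flips 1 -> legal
(5,5): flips 2 -> legal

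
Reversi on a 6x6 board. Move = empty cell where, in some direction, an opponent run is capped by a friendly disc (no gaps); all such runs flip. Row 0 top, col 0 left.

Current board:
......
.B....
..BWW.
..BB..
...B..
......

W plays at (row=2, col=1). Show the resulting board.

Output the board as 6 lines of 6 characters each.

Answer: ......
.B....
.WWWW.
..BB..
...B..
......

Derivation:
Place W at (2,1); scan 8 dirs for brackets.
Dir NW: first cell '.' (not opp) -> no flip
Dir N: opp run (1,1), next='.' -> no flip
Dir NE: first cell '.' (not opp) -> no flip
Dir W: first cell '.' (not opp) -> no flip
Dir E: opp run (2,2) capped by W -> flip
Dir SW: first cell '.' (not opp) -> no flip
Dir S: first cell '.' (not opp) -> no flip
Dir SE: opp run (3,2) (4,3), next='.' -> no flip
All flips: (2,2)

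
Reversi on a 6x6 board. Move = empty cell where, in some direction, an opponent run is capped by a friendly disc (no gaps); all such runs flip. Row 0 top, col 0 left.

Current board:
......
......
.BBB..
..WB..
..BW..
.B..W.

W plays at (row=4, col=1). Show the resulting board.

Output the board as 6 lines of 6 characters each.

Place W at (4,1); scan 8 dirs for brackets.
Dir NW: first cell '.' (not opp) -> no flip
Dir N: first cell '.' (not opp) -> no flip
Dir NE: first cell 'W' (not opp) -> no flip
Dir W: first cell '.' (not opp) -> no flip
Dir E: opp run (4,2) capped by W -> flip
Dir SW: first cell '.' (not opp) -> no flip
Dir S: opp run (5,1), next=edge -> no flip
Dir SE: first cell '.' (not opp) -> no flip
All flips: (4,2)

Answer: ......
......
.BBB..
..WB..
.WWW..
.B..W.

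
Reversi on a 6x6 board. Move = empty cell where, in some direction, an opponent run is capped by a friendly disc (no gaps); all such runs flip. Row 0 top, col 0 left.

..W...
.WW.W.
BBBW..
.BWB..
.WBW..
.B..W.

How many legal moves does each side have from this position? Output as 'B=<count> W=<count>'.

-- B to move --
(0,0): flips 1 -> legal
(0,1): flips 1 -> legal
(0,3): flips 1 -> legal
(0,4): no bracket -> illegal
(0,5): no bracket -> illegal
(1,0): no bracket -> illegal
(1,3): flips 1 -> legal
(1,5): no bracket -> illegal
(2,4): flips 1 -> legal
(2,5): no bracket -> illegal
(3,0): no bracket -> illegal
(3,4): no bracket -> illegal
(4,0): flips 1 -> legal
(4,4): flips 1 -> legal
(4,5): no bracket -> illegal
(5,0): no bracket -> illegal
(5,2): no bracket -> illegal
(5,3): flips 1 -> legal
(5,5): no bracket -> illegal
B mobility = 8
-- W to move --
(1,0): flips 1 -> legal
(1,3): no bracket -> illegal
(2,4): no bracket -> illegal
(3,0): flips 2 -> legal
(3,4): flips 1 -> legal
(4,0): no bracket -> illegal
(4,4): flips 2 -> legal
(5,0): no bracket -> illegal
(5,2): flips 1 -> legal
(5,3): no bracket -> illegal
W mobility = 5

Answer: B=8 W=5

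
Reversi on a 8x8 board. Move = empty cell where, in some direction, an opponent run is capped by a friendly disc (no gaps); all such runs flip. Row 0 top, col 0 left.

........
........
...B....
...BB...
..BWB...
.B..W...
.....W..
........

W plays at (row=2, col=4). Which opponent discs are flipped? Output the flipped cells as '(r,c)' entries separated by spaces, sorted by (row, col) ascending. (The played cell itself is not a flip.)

Answer: (3,4) (4,4)

Derivation:
Dir NW: first cell '.' (not opp) -> no flip
Dir N: first cell '.' (not opp) -> no flip
Dir NE: first cell '.' (not opp) -> no flip
Dir W: opp run (2,3), next='.' -> no flip
Dir E: first cell '.' (not opp) -> no flip
Dir SW: opp run (3,3) (4,2) (5,1), next='.' -> no flip
Dir S: opp run (3,4) (4,4) capped by W -> flip
Dir SE: first cell '.' (not opp) -> no flip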